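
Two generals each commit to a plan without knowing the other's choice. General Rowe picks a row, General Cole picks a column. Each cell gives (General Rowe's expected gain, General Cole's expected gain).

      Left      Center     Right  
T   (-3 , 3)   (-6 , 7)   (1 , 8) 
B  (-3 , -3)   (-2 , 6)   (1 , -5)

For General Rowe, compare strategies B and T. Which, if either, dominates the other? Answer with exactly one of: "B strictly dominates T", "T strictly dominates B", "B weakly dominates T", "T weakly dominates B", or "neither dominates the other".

B weakly dominates T

B's payoffs vs T's, by General Cole's action — Left: -3=-3, Center: -2>-6, Right: 1=1.
B is at least as good everywhere and strictly better somewhere (tied only at Left, Right), so B weakly but not strictly dominates T.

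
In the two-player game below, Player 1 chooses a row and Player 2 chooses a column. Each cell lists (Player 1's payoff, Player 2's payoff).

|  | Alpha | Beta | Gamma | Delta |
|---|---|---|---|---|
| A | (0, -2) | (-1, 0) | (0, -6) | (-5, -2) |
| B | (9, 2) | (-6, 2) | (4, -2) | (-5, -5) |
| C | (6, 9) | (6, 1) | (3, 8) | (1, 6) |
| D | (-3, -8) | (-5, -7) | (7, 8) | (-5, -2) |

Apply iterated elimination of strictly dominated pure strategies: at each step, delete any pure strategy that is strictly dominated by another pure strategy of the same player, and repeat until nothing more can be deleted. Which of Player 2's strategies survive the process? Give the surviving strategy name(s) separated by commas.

For Player 1, C strictly dominates A on the remaining columns (Alpha: 6>0, Beta: 6>-1, Gamma: 3>0, Delta: 1>-5); eliminate A.
Column Delta is eliminated: Gamma beats it against every remaining row (B: -2>-5, C: 8>6, D: 8>-2).
Among the remaining strategies, none is strictly dominated by another pure strategy of the same player, so the elimination stops.
Surviving strategies — Player 1: {B, C, D}; Player 2: {Alpha, Beta, Gamma}.

Alpha, Beta, Gamma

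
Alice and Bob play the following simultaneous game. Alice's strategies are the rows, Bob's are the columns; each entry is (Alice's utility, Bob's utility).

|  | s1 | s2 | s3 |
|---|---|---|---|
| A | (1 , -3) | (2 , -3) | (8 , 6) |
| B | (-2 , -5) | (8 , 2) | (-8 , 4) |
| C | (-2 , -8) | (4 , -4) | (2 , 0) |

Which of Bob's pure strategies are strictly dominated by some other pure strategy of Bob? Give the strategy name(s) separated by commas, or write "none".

s1, s2

s1: dominated, since s3 does at least as well everywhere (A: 6>-3, B: 4>-5, C: 0>-8).
s2 is strictly dominated by s3 (A: 6>-3, B: 4>2, C: 0>-4).
s3: no other strategy beats it everywhere (s1 at A (6>-3); s2 at A (6>-3)).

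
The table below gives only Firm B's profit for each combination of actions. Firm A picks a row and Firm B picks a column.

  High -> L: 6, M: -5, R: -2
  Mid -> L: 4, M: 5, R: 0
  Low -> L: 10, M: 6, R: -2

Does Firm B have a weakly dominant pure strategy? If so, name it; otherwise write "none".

none

L fails to dominate M at Mid (4<5).
M fails to dominate L at High (-5<6).
R fails to dominate L at High (-2<6).
No single strategy dominates all the others.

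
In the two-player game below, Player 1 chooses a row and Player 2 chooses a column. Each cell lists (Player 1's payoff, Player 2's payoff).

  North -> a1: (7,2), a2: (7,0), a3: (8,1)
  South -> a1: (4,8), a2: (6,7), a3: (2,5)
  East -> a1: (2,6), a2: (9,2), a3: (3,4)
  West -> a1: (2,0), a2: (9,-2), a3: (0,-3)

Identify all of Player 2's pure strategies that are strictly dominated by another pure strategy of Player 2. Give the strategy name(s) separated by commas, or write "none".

a1: no other strategy beats it everywhere (a2 at North (2>0); a3 at North (2>1)).
a2: dominated, since a1 does at least as well everywhere (North: 2>0, South: 8>7, East: 6>2, West: 0>-2).
a3 is strictly dominated by a1 (North: 2>1, South: 8>5, East: 6>4, West: 0>-3).

a2, a3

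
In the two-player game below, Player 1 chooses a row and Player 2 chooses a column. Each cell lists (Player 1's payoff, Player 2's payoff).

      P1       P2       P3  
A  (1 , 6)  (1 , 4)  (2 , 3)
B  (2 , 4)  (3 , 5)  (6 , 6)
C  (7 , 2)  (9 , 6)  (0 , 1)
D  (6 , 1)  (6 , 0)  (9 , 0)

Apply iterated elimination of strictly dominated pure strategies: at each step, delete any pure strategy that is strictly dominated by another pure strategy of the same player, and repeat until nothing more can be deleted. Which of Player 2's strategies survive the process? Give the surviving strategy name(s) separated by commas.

Player 1's strategy A is strictly dominated by B (P1: 2>1, P2: 3>1, P3: 6>2) and is removed.
Player 1's strategy B is strictly dominated by D (P1: 6>2, P2: 6>3, P3: 9>6) and is removed.
For Player 2, P1 strictly dominates P3 on the remaining rows (C: 2>1, D: 1>0); eliminate P3.
Player 1's strategy D is strictly dominated by C (P1: 7>6, P2: 9>6) and is removed.
Player 2's strategy P1 is strictly dominated by P2 (C: 6>2) and is removed.
Among the remaining strategies, none is strictly dominated by another pure strategy of the same player, so the elimination stops.
Surviving strategies — Player 1: {C}; Player 2: {P2}.

P2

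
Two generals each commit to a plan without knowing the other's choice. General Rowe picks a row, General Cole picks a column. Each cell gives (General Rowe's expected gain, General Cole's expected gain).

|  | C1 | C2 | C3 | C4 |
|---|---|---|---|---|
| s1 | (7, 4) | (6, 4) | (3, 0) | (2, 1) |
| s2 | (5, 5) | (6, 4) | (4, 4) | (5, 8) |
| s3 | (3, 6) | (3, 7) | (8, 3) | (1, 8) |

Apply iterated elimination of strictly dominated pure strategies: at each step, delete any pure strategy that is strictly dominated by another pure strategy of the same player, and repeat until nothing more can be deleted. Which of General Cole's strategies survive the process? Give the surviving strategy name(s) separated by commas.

Column C3 is eliminated: C1 beats it against every remaining row (s1: 4>0, s2: 5>4, s3: 6>3).
General Rowe's strategy s3 is strictly dominated by s1 (C1: 7>3, C2: 6>3, C4: 2>1) and is removed.
Among the remaining strategies, none is strictly dominated by another pure strategy of the same player, so the elimination stops.
Surviving strategies — General Rowe: {s1, s2}; General Cole: {C1, C2, C4}.

C1, C2, C4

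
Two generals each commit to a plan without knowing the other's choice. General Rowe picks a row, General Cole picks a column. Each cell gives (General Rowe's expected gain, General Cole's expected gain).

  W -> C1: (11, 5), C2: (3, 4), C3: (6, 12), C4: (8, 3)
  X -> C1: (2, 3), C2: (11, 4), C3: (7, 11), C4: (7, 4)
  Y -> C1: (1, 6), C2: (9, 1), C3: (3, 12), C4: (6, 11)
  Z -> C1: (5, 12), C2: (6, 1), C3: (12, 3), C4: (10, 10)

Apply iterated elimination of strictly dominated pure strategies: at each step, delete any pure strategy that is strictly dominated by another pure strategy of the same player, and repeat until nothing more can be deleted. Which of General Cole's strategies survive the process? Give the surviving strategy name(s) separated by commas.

C1, C3

General Rowe's strategy Y is strictly dominated by X (C1: 2>1, C2: 11>9, C3: 7>3, C4: 7>6) and is removed.
General Cole's strategy C2 is strictly dominated by C3 (W: 12>4, X: 11>4, Z: 3>1) and is removed.
General Rowe's strategy X is strictly dominated by Z (C1: 5>2, C3: 12>7, C4: 10>7) and is removed.
For General Cole, C1 strictly dominates C4 on the remaining rows (W: 5>3, Z: 12>10); eliminate C4.
Among the remaining strategies, none is strictly dominated by another pure strategy of the same player, so the elimination stops.
Surviving strategies — General Rowe: {W, Z}; General Cole: {C1, C3}.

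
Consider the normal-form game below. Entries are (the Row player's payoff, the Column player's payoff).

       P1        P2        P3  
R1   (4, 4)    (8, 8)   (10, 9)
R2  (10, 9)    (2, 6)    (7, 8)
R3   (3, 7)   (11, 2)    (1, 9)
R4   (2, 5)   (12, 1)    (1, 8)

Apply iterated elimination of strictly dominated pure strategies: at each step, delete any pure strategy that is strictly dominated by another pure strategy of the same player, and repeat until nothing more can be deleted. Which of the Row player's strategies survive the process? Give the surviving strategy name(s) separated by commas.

For the Column player, P3 strictly dominates P2 on the remaining rows (R1: 9>8, R2: 8>6, R3: 9>2, R4: 8>1); eliminate P2.
For the Row player, R1 strictly dominates R3 on the remaining columns (P1: 4>3, P3: 10>1); eliminate R3.
For the Row player, R1 strictly dominates R4 on the remaining columns (P1: 4>2, P3: 10>1); eliminate R4.
Among the remaining strategies, none is strictly dominated by another pure strategy of the same player, so the elimination stops.
Surviving strategies — the Row player: {R1, R2}; the Column player: {P1, P3}.

R1, R2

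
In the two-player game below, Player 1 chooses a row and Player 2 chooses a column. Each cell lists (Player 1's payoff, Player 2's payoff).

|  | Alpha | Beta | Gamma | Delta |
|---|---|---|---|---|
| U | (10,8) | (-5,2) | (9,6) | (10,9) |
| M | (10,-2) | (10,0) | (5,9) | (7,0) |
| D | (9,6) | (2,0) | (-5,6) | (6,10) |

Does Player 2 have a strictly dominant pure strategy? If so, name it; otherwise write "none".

none

Alpha fails to dominate Beta at M (-2<0).
Beta fails to dominate Alpha at U (2<8).
Gamma fails to dominate Alpha at U (6<8).
Delta fails to dominate Beta at M (0=0).
No single strategy dominates all the others.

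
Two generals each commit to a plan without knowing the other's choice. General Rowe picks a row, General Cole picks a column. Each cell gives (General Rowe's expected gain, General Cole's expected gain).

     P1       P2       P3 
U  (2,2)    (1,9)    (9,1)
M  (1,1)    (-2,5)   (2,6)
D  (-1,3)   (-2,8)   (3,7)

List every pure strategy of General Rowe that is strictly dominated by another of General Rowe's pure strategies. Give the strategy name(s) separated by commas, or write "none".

U: no other strategy beats it everywhere (M at P1 (2>1); D at P1 (2>-1)).
M: dominated, since U does at least as well everywhere (P1: 2>1, P2: 1>-2, P3: 9>2).
D: dominated, since U does at least as well everywhere (P1: 2>-1, P2: 1>-2, P3: 9>3).

M, D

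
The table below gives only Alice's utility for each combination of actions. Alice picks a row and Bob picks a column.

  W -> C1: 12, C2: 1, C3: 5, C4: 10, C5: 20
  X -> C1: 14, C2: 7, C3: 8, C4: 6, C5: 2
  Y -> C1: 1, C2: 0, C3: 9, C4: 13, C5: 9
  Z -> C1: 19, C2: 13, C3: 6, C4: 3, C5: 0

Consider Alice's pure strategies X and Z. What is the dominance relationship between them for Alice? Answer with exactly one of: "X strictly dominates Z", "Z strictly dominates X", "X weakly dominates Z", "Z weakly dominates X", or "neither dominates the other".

neither dominates the other

Compare X to Z across each opponent action: C1: 14<19, C2: 7<13, C3: 8>6, C4: 6>3, C5: 2>0.
X does better at C3, C4, C5 but worse at C1, C2; neither strategy dominates the other.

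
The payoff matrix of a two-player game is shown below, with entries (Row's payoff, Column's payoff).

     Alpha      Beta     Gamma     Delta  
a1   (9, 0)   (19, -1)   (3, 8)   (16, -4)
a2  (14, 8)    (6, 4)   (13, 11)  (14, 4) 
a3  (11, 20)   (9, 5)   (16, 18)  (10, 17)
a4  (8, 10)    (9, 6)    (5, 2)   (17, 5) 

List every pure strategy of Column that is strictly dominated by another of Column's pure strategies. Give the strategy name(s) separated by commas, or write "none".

Alpha is not dominated — it holds its own against Beta at a1 (0>-1); Gamma at a3 (20>18); Delta at a1 (0>-4).
Beta: dominated, since Alpha does at least as well everywhere (a1: 0>-1, a2: 8>4, a3: 20>5, a4: 10>6).
Gamma: no other strategy beats it everywhere (Alpha at a1 (8>0); Beta at a1 (8>-1); Delta at a1 (8>-4)).
Delta: dominated, since Alpha does at least as well everywhere (a1: 0>-4, a2: 8>4, a3: 20>17, a4: 10>5).

Beta, Delta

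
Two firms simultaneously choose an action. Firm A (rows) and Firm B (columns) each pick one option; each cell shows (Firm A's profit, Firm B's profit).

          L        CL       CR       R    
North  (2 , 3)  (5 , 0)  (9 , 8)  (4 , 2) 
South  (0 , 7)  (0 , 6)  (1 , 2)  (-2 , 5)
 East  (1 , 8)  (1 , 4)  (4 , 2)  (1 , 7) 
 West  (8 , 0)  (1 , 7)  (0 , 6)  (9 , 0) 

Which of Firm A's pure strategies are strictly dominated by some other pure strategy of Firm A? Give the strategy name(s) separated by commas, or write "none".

North: no other strategy beats it everywhere (South at L (2>0); East at L (2>1); West at CL (5>1)).
South is strictly dominated by North (L: 2>0, CL: 5>0, CR: 9>1, R: 4>-2).
East: dominated, since North does at least as well everywhere (L: 2>1, CL: 5>1, CR: 9>4, R: 4>1).
Nothing dominates West: North at L (8>2); South at L (8>0); East at L (8>1).

South, East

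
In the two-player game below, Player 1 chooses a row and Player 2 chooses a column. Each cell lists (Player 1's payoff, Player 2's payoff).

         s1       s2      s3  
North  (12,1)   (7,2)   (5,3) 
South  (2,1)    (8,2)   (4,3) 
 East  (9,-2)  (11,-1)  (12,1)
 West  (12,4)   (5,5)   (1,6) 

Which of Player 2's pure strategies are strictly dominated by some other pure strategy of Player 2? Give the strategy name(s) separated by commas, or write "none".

s1 is strictly dominated by s2 (North: 2>1, South: 2>1, East: -1>-2, West: 5>4).
s3 strictly dominates s2 — North: 3>2, South: 3>2, East: 1>-1, West: 6>5.
Nothing dominates s3: s1 at North (3>1); s2 at North (3>2).

s1, s2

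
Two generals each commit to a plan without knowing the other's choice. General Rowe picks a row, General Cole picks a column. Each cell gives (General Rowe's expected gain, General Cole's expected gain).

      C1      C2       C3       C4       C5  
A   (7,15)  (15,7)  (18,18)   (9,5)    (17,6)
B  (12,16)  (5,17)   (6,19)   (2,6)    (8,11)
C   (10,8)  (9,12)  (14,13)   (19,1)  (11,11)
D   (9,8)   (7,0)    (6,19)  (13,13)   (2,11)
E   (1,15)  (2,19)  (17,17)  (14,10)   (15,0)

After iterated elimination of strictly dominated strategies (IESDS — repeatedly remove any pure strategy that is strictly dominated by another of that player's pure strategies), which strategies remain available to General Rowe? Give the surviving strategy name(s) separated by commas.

A

General Rowe's strategy D is strictly dominated by C (C1: 10>9, C2: 9>7, C3: 14>6, C4: 19>13, C5: 11>2) and is removed.
For General Cole, C3 strictly dominates C1 on the remaining rows (A: 18>15, B: 19>16, C: 13>8, E: 17>15); eliminate C1.
For General Rowe, A strictly dominates B on the remaining columns (C2: 15>5, C3: 18>6, C4: 9>2, C5: 17>8); eliminate B.
Column C4 is eliminated: C2 beats it against every remaining row (A: 7>5, C: 12>1, E: 19>10).
For General Rowe, A strictly dominates C on the remaining columns (C2: 15>9, C3: 18>14, C5: 17>11); eliminate C.
For General Rowe, A strictly dominates E on the remaining columns (C2: 15>2, C3: 18>17, C5: 17>15); eliminate E.
For General Cole, C3 strictly dominates C2 on the remaining rows (A: 18>7); eliminate C2.
General Cole's strategy C5 is strictly dominated by C3 (A: 18>6) and is removed.
Among the remaining strategies, none is strictly dominated by another pure strategy of the same player, so the elimination stops.
Surviving strategies — General Rowe: {A}; General Cole: {C3}.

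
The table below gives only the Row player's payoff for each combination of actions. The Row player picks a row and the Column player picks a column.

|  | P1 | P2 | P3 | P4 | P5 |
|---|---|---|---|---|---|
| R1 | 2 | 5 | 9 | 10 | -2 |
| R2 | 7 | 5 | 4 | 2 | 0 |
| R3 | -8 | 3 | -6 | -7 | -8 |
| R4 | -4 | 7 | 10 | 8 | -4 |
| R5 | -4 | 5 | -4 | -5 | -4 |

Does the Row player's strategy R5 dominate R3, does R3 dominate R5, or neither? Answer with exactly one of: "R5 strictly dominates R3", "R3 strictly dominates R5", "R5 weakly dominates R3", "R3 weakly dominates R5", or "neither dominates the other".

Compare R5 to R3 across each choice by the Column player: P1: -4>-8, P2: 5>3, P3: -4>-6, P4: -5>-7, P5: -4>-8.
Every comparison favours R5, so R5 strictly dominates R3.

R5 strictly dominates R3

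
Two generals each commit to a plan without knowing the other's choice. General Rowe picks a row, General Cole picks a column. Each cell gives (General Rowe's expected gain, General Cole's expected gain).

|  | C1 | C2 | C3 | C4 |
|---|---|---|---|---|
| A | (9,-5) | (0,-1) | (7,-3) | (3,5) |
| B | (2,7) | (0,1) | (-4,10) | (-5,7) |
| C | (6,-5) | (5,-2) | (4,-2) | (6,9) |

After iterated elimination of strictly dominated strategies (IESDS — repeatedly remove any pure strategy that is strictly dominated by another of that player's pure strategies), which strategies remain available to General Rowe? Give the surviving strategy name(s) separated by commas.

C

For General Rowe, C strictly dominates B on the remaining columns (C1: 6>2, C2: 5>0, C3: 4>-4, C4: 6>-5); eliminate B.
For General Cole, C2 strictly dominates C1 on the remaining rows (A: -1>-5, C: -2>-5); eliminate C1.
General Cole's strategy C2 is strictly dominated by C4 (A: 5>-1, C: 9>-2) and is removed.
For General Cole, C4 strictly dominates C3 on the remaining rows (A: 5>-3, C: 9>-2); eliminate C3.
For General Rowe, C strictly dominates A on the remaining columns (C4: 6>3); eliminate A.
Among the remaining strategies, none is strictly dominated by another pure strategy of the same player, so the elimination stops.
Surviving strategies — General Rowe: {C}; General Cole: {C4}.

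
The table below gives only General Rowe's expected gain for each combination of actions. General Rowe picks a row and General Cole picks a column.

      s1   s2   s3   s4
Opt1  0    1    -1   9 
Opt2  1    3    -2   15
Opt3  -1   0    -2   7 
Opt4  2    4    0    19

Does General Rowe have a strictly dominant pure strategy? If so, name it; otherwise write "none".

Opt4

Opt4 vs Opt1: s1: 2>0, s2: 4>1, s3: 0>-1, s4: 19>9.
Opt4 vs Opt2: s1: 2>1, s2: 4>3, s3: 0>-2, s4: 19>15.
Opt4 vs Opt3: s1: 2>-1, s2: 4>0, s3: 0>-2, s4: 19>7.
Opt4 strictly beats every other strategy against every opponent action, so it is strictly dominant.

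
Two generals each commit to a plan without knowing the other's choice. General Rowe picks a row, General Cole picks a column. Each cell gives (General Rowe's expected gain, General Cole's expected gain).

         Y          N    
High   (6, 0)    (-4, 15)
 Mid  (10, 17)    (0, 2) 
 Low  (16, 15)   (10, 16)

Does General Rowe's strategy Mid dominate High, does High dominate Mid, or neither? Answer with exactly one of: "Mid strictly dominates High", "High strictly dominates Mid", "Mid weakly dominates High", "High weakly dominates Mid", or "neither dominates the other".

Compare Mid to High across each opponent action: Y: 10>6, N: 0>-4.
Mid gives a strictly higher payoff against each opponent action, so Mid strictly dominates High.

Mid strictly dominates High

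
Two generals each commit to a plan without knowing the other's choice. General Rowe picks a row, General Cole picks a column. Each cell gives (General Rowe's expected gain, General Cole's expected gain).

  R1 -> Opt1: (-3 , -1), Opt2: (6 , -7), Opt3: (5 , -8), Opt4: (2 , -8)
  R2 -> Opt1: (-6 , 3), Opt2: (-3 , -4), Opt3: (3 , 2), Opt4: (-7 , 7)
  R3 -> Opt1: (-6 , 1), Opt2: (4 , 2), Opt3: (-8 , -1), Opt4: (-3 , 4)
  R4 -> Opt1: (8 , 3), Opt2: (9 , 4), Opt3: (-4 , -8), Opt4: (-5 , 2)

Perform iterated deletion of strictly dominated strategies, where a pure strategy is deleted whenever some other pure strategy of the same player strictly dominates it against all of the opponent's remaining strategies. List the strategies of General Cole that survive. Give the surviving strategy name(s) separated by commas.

General Rowe's strategy R2 is strictly dominated by R1 (Opt1: -3>-6, Opt2: 6>-3, Opt3: 5>3, Opt4: 2>-7) and is removed.
General Rowe's strategy R3 is strictly dominated by R1 (Opt1: -3>-6, Opt2: 6>4, Opt3: 5>-8, Opt4: 2>-3) and is removed.
Column Opt3 is eliminated: Opt1 beats it against every remaining row (R1: -1>-8, R4: 3>-8).
General Cole's strategy Opt4 is strictly dominated by Opt1 (R1: -1>-8, R4: 3>2) and is removed.
Row R1 is eliminated: R4 beats it against every remaining column (Opt1: 8>-3, Opt2: 9>6).
Column Opt1 is eliminated: Opt2 beats it against every remaining row (R4: 4>3).
Among the remaining strategies, none is strictly dominated by another pure strategy of the same player, so the elimination stops.
Surviving strategies — General Rowe: {R4}; General Cole: {Opt2}.

Opt2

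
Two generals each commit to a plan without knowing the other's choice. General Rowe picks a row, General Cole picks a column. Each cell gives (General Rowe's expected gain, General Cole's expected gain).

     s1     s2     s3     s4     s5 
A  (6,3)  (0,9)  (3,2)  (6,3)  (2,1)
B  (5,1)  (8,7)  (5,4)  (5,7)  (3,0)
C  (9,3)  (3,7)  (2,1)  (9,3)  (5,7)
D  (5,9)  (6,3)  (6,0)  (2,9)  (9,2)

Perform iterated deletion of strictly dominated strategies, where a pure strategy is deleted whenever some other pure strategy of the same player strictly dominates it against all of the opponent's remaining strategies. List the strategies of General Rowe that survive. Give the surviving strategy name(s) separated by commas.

B, C, D

General Cole's strategy s3 is strictly dominated by s2 (A: 9>2, B: 7>4, C: 7>1, D: 3>0) and is removed.
General Rowe's strategy A is strictly dominated by C (s1: 9>6, s2: 3>0, s4: 9>6, s5: 5>2) and is removed.
Among the remaining strategies, none is strictly dominated by another pure strategy of the same player, so the elimination stops.
Surviving strategies — General Rowe: {B, C, D}; General Cole: {s1, s2, s4, s5}.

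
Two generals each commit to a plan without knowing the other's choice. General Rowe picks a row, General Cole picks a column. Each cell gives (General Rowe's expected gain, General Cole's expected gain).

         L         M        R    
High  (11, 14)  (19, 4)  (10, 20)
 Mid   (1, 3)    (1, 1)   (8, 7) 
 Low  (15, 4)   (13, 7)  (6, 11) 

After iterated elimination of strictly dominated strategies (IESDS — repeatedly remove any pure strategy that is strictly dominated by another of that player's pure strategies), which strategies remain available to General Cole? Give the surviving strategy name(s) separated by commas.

R

For General Rowe, High strictly dominates Mid on the remaining columns (L: 11>1, M: 19>1, R: 10>8); eliminate Mid.
General Cole's strategy L is strictly dominated by R (High: 20>14, Low: 11>4) and is removed.
For General Rowe, High strictly dominates Low on the remaining columns (M: 19>13, R: 10>6); eliminate Low.
Column M is eliminated: R beats it against every remaining row (High: 20>4).
Among the remaining strategies, none is strictly dominated by another pure strategy of the same player, so the elimination stops.
Surviving strategies — General Rowe: {High}; General Cole: {R}.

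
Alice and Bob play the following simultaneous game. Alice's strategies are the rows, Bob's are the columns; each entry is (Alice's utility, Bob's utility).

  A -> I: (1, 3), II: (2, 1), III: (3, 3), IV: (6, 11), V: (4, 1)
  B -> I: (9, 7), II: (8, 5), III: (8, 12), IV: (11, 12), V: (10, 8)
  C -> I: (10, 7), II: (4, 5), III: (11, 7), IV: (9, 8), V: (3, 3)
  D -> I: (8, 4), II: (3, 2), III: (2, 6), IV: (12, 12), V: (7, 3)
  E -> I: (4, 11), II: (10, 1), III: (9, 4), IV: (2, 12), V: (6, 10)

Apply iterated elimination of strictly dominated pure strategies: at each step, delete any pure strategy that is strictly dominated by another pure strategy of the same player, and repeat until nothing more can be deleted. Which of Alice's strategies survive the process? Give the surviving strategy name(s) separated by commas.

Alice's strategy A is strictly dominated by B (I: 9>1, II: 8>2, III: 8>3, IV: 11>6, V: 10>4) and is removed.
Column I is eliminated: IV beats it against every remaining row (B: 12>7, C: 8>7, D: 12>4, E: 12>11).
For Bob, III strictly dominates II on the remaining rows (B: 12>5, C: 7>5, D: 6>2, E: 4>1); eliminate II.
Bob's strategy V is strictly dominated by IV (B: 12>8, C: 8>3, D: 12>3, E: 12>10) and is removed.
Row E is eliminated: C beats it against every remaining column (III: 11>9, IV: 9>2).
Among the remaining strategies, none is strictly dominated by another pure strategy of the same player, so the elimination stops.
Surviving strategies — Alice: {B, C, D}; Bob: {III, IV}.

B, C, D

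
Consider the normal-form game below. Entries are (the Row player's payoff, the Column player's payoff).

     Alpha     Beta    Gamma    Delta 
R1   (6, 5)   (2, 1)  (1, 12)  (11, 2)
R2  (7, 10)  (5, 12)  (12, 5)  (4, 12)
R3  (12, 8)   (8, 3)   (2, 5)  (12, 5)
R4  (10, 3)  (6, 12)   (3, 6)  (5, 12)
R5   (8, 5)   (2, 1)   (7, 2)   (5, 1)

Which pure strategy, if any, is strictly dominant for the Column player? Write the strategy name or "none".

Alpha fails to dominate Beta at R2 (10<12).
Beta fails to dominate Alpha at R1 (1<5).
Gamma fails to dominate Alpha at R2 (5<10).
Delta fails to dominate Alpha at R1 (2<5).
No single strategy dominates all the others.

none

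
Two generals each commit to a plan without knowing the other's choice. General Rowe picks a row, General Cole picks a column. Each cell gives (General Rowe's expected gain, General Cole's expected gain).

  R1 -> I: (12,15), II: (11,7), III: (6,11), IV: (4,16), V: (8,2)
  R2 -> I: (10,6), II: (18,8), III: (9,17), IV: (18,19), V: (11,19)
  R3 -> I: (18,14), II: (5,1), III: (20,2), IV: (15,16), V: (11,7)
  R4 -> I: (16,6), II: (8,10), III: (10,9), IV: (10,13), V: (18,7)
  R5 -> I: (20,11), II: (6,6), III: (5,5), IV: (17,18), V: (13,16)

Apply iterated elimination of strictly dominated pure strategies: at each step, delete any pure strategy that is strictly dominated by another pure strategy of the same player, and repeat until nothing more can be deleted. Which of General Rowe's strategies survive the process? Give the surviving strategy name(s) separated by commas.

Column I is eliminated: IV beats it against every remaining row (R1: 16>15, R2: 19>6, R3: 16>14, R4: 13>6, R5: 18>11).
General Rowe's strategy R1 is strictly dominated by R2 (II: 18>11, III: 9>6, IV: 18>4, V: 11>8) and is removed.
For General Cole, IV strictly dominates II on the remaining rows (R2: 19>8, R3: 16>1, R4: 13>10, R5: 18>6); eliminate II.
General Cole's strategy III is strictly dominated by IV (R2: 19>17, R3: 16>2, R4: 13>9, R5: 18>5) and is removed.
Row R3 is eliminated: R5 beats it against every remaining column (IV: 17>15, V: 13>11).
Among the remaining strategies, none is strictly dominated by another pure strategy of the same player, so the elimination stops.
Surviving strategies — General Rowe: {R2, R4, R5}; General Cole: {IV, V}.

R2, R4, R5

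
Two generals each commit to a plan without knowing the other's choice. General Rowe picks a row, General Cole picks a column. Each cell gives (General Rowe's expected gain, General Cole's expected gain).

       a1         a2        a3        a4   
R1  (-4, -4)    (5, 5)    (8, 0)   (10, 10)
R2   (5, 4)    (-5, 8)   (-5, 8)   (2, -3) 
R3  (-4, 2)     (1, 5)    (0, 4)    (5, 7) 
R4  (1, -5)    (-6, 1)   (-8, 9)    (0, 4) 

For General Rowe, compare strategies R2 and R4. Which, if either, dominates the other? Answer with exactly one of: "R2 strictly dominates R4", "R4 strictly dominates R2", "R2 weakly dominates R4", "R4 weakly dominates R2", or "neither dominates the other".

Compare R2 to R4 across every action of General Cole: a1: 5>1, a2: -5>-6, a3: -5>-8, a4: 2>0.
Every comparison favours R2, so R2 strictly dominates R4.

R2 strictly dominates R4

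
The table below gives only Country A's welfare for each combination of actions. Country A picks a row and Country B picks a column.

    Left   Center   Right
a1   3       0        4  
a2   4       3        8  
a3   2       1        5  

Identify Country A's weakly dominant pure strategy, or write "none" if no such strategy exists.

a2 vs a1: Left: 4>3, Center: 3>0, Right: 8>4.
a2 vs a3: Left: 4>2, Center: 3>1, Right: 8>5.
a2 is at least as good as every other strategy against every opponent action, so it is weakly dominant.

a2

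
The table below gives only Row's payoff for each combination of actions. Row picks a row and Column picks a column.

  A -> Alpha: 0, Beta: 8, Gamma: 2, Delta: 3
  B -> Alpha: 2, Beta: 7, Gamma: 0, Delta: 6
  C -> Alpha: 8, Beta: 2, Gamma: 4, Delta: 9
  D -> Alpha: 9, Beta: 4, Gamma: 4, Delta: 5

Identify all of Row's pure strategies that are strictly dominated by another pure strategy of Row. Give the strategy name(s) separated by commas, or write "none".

Nothing dominates A: B at Beta (8>7); C at Beta (8>2); D at Beta (8>4).
B is not dominated — it holds its own against A at Alpha (2>0); C at Beta (7>2); D at Beta (7>4).
C: no other strategy beats it everywhere (A at Alpha (8>0); B at Alpha (8>2); D at Gamma (4=4)).
D is not dominated — it holds its own against A at Alpha (9>0); B at Alpha (9>2); C at Alpha (9>8).

none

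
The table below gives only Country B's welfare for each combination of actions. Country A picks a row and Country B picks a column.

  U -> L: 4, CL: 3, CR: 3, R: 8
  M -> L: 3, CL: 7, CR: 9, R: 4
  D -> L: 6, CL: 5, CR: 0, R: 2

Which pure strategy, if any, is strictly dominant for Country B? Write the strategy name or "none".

L fails to dominate CL at M (3<7).
CL fails to dominate L at U (3<4).
CR fails to dominate L at U (3<4).
R fails to dominate L at D (2<6).
No single strategy dominates all the others.

none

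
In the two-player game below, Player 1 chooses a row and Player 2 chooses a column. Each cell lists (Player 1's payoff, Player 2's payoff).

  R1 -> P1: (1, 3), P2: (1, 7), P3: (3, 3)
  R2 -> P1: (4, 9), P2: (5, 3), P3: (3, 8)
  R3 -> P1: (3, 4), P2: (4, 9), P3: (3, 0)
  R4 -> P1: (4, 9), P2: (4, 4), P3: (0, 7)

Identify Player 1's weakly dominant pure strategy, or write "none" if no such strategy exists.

R2 vs R1: P1: 4>1, P2: 5>1, P3: 3=3.
R2 vs R3: P1: 4>3, P2: 5>4, P3: 3=3.
R2 vs R4: P1: 4=4, P2: 5>4, P3: 3>0.
R2 is at least as good as every other strategy against every opponent action, so it is weakly dominant.

R2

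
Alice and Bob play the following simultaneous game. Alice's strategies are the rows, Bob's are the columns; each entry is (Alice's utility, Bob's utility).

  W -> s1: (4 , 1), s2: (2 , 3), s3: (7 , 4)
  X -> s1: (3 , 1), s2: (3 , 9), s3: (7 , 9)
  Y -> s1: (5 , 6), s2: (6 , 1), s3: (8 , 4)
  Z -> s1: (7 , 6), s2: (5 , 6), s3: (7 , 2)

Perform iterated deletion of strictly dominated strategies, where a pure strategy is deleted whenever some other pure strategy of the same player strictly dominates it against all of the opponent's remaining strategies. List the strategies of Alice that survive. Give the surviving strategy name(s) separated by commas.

Alice's strategy W is strictly dominated by Y (s1: 5>4, s2: 6>2, s3: 8>7) and is removed.
For Alice, Y strictly dominates X on the remaining columns (s1: 5>3, s2: 6>3, s3: 8>7); eliminate X.
For Bob, s1 strictly dominates s3 on the remaining rows (Y: 6>4, Z: 6>2); eliminate s3.
Among the remaining strategies, none is strictly dominated by another pure strategy of the same player, so the elimination stops.
Surviving strategies — Alice: {Y, Z}; Bob: {s1, s2}.

Y, Z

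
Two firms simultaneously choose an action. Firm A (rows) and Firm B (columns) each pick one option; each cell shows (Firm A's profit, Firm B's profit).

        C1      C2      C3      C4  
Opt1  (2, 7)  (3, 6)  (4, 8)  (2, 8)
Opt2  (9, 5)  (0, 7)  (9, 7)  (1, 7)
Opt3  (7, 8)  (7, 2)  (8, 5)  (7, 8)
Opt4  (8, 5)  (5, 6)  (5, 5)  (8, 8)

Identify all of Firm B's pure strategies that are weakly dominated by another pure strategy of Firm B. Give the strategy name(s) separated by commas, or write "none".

C1, C2, C3

C4 weakly dominates C1 — Opt1: 8>7, Opt2: 7>5, Opt3: 8=8, Opt4: 8>5.
C2 is weakly dominated by C4 (Opt1: 8>6, Opt2: 7=7, Opt3: 8>2, Opt4: 8>6).
C3 is weakly dominated by C4 (Opt1: 8=8, Opt2: 7=7, Opt3: 8>5, Opt4: 8>5).
Nothing dominates C4: C1 at Opt1 (8>7); C2 at Opt1 (8>6); C3 at Opt3 (8>5).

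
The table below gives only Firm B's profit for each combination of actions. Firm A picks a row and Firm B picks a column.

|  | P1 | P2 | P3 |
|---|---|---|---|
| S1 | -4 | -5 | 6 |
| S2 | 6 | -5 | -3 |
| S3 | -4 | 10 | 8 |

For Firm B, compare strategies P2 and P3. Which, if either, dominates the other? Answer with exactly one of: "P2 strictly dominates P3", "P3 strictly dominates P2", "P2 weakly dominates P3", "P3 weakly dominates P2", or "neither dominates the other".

neither dominates the other

Compare P2 to P3 across every action of Firm A: S1: -5<6, S2: -5<-3, S3: 10>8.
P2 does better at S3 but worse at S1, S2; neither strategy dominates the other.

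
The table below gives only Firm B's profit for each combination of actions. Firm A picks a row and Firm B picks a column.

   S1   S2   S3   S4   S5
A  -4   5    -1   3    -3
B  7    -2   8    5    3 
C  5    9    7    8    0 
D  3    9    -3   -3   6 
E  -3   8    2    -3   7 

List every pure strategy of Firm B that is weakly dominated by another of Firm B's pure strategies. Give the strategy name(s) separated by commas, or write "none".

none

S1: no other strategy beats it everywhere (S2 at B (7>-2); S3 at D (3>-3); S4 at B (7>5); S5 at B (7>3)).
S2 is not dominated — it holds its own against S1 at A (5>-4); S3 at A (5>-1); S4 at A (5>3); S5 at A (5>-3).
S3: no other strategy beats it everywhere (S1 at A (-1>-4); S2 at B (8>-2); S4 at B (8>5); S5 at A (-1>-3)).
Nothing dominates S4: S1 at A (3>-4); S2 at B (5>-2); S3 at A (3>-1); S5 at A (3>-3).
S5 is not dominated — it holds its own against S1 at A (-3>-4); S2 at B (3>-2); S3 at D (6>-3); S4 at D (6>-3).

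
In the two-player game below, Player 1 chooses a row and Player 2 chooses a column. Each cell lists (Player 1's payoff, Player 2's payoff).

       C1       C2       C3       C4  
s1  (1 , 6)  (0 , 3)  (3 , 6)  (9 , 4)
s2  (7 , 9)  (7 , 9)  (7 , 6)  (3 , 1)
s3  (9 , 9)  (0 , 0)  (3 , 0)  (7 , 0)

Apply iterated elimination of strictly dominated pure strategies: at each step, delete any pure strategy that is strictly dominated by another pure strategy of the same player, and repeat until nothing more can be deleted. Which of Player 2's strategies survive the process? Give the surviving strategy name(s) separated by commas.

Column C4 is eliminated: C1 beats it against every remaining row (s1: 6>4, s2: 9>1, s3: 9>0).
For Player 1, s2 strictly dominates s1 on the remaining columns (C1: 7>1, C2: 7>0, C3: 7>3); eliminate s1.
Column C3 is eliminated: C1 beats it against every remaining row (s2: 9>6, s3: 9>0).
Among the remaining strategies, none is strictly dominated by another pure strategy of the same player, so the elimination stops.
Surviving strategies — Player 1: {s2, s3}; Player 2: {C1, C2}.

C1, C2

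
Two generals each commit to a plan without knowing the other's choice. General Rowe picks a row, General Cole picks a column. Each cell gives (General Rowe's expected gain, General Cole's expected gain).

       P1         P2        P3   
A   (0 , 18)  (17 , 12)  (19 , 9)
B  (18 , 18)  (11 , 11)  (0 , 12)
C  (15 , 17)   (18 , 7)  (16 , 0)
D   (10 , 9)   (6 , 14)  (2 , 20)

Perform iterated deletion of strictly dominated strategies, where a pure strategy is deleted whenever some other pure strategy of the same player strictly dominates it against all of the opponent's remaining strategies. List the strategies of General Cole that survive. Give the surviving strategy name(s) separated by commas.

For General Rowe, C strictly dominates D on the remaining columns (P1: 15>10, P2: 18>6, P3: 16>2); eliminate D.
Column P2 is eliminated: P1 beats it against every remaining row (A: 18>12, B: 18>11, C: 17>7).
Column P3 is eliminated: P1 beats it against every remaining row (A: 18>9, B: 18>12, C: 17>0).
General Rowe's strategy A is strictly dominated by B (P1: 18>0) and is removed.
For General Rowe, B strictly dominates C on the remaining columns (P1: 18>15); eliminate C.
Among the remaining strategies, none is strictly dominated by another pure strategy of the same player, so the elimination stops.
Surviving strategies — General Rowe: {B}; General Cole: {P1}.

P1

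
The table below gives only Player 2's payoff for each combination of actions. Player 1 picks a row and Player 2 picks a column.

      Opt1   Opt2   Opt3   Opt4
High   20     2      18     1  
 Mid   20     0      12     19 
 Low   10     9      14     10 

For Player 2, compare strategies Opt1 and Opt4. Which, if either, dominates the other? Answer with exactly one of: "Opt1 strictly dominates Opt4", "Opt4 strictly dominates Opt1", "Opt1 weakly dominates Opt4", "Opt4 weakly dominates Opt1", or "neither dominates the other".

Opt1's payoffs vs Opt4's, by Player 1's action — High: 20>1, Mid: 20>19, Low: 10=10.
Opt1 is at least as good everywhere and strictly better somewhere (tied only at Low), so Opt1 weakly but not strictly dominates Opt4.

Opt1 weakly dominates Opt4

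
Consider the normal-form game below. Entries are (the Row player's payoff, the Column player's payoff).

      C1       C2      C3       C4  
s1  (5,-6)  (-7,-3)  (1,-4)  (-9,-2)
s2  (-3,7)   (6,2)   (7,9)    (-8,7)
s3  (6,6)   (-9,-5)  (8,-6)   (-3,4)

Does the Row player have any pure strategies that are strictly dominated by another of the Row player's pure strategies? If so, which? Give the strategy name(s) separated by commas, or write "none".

none

s1: no other strategy beats it everywhere (s2 at C1 (5>-3); s3 at C2 (-7>-9)).
s2 is not dominated — it holds its own against s1 at C2 (6>-7); s3 at C2 (6>-9).
s3: no other strategy beats it everywhere (s1 at C1 (6>5); s2 at C1 (6>-3)).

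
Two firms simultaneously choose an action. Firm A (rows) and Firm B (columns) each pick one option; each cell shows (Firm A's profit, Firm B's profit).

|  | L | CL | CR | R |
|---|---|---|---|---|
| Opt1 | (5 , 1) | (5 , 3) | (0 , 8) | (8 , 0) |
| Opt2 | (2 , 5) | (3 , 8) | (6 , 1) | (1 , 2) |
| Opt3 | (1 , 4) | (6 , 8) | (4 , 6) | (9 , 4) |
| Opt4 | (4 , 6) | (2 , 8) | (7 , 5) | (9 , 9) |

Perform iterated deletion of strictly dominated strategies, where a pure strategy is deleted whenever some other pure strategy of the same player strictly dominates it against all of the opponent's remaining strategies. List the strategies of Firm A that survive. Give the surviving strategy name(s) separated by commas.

Column L is eliminated: CL beats it against every remaining row (Opt1: 3>1, Opt2: 8>5, Opt3: 8>4, Opt4: 8>6).
For Firm A, Opt3 strictly dominates Opt1 on the remaining columns (CL: 6>5, CR: 4>0, R: 9>8); eliminate Opt1.
For Firm B, CL strictly dominates CR on the remaining rows (Opt2: 8>1, Opt3: 8>6, Opt4: 8>5); eliminate CR.
Firm A's strategy Opt2 is strictly dominated by Opt3 (CL: 6>3, R: 9>1) and is removed.
Among the remaining strategies, none is strictly dominated by another pure strategy of the same player, so the elimination stops.
Surviving strategies — Firm A: {Opt3, Opt4}; Firm B: {CL, R}.

Opt3, Opt4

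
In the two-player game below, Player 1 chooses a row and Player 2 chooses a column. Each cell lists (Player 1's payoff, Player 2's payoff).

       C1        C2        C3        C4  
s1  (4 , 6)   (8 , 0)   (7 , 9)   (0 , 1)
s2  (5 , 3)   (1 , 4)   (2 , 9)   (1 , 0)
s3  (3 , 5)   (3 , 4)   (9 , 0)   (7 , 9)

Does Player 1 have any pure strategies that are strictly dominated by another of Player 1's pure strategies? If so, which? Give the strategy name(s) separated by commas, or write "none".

s1 is not dominated — it holds its own against s2 at C2 (8>1); s3 at C1 (4>3).
s2: no other strategy beats it everywhere (s1 at C1 (5>4); s3 at C1 (5>3)).
s3: no other strategy beats it everywhere (s1 at C3 (9>7); s2 at C2 (3>1)).

none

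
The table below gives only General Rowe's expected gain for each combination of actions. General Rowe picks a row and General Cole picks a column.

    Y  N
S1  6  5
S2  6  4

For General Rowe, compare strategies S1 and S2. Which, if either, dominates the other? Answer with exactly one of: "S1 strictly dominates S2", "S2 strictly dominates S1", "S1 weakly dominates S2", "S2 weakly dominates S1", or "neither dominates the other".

S1 weakly dominates S2

Compare S1 to S2 across each choice by General Cole: Y: 6=6, N: 5>4.
S1 is at least as good everywhere and strictly better somewhere (tied only at Y), so S1 weakly but not strictly dominates S2.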